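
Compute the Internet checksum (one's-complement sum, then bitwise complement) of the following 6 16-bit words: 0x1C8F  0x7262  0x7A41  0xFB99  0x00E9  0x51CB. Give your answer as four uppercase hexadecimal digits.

A87E

One's-complement addition (fold any carry out of bit 15 back into bit 0):
  0x1C8F + 0x7262 = 0x08EF1
  0x8EF1 + 0x7A41 = 0x10932 → wrap carry → 0x0933
  0x0933 + 0xFB99 = 0x104CC → wrap carry → 0x04CD
  0x04CD + 0x00E9 = 0x005B6
  0x05B6 + 0x51CB = 0x05781
One's-complement sum = 0x5781.
Checksum = ~0x5781 & 0xFFFF = 0xA87E.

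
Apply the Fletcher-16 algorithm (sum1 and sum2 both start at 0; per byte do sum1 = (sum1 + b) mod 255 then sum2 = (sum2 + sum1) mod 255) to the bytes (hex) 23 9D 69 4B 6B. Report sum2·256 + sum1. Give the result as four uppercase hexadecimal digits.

64E0

Running sums (mod 255):
  after byte 0 (23): sum1=35, sum2=35
  after byte 1 (9D): sum1=192, sum2=227
  after byte 2 (69): sum1=42, sum2=14
  after byte 3 (4B): sum1=117, sum2=131
  after byte 4 (6B): sum1=224, sum2=100
Checksum = sum2·256 + sum1 = 100·256 + 224 = 25824 = 0x64E0.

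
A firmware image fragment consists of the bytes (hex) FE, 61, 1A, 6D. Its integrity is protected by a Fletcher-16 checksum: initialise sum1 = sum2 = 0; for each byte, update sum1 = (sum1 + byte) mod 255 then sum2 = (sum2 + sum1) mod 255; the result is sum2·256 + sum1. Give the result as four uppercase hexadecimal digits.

C1E7

Running sums (mod 255):
  after byte 0 (FE): sum1=254, sum2=254
  after byte 1 (61): sum1=96, sum2=95
  after byte 2 (1A): sum1=122, sum2=217
  after byte 3 (6D): sum1=231, sum2=193
Checksum = sum2·256 + sum1 = 193·256 + 231 = 49639 = 0xC1E7.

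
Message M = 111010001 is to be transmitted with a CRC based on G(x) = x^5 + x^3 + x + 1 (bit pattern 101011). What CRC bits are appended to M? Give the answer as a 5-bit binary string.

11111

Append 5 zeros: 11101000100000. Divide by 101011 (XOR where the leading bit is 1):
  pos 0: 111010 XOR 101011 = 010001
  pos 1: 100010 XOR 101011 = 001001
  pos 3: 100101 XOR 101011 = 001110
  pos 5: 111000 XOR 101011 = 010011
  pos 6: 100110 XOR 101011 = 001101
  pos 8: 110100 XOR 101011 = 011111
Remainder (last 5 bits) = 11111. This is the CRC / FCS.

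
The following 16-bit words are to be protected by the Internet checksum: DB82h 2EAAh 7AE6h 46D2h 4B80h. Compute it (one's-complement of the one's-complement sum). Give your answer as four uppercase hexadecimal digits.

E899

One's-complement addition (fold any carry out of bit 15 back into bit 0):
  0xDB82 + 0x2EAA = 0x10A2C → wrap carry → 0x0A2D
  0x0A2D + 0x7AE6 = 0x08513
  0x8513 + 0x46D2 = 0x0CBE5
  0xCBE5 + 0x4B80 = 0x11765 → wrap carry → 0x1766
One's-complement sum = 0x1766.
Checksum = ~0x1766 & 0xFFFF = 0xE899.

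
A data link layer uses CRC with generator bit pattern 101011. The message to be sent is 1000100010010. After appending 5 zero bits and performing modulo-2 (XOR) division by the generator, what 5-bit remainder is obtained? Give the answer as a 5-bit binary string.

10001

Append 5 zeros: 100010001001000000. Divide by 101011 (XOR where the leading bit is 1):
  pos 0: 100010 XOR 101011 = 001001
  pos 2: 100100 XOR 101011 = 001111
  pos 4: 111110 XOR 101011 = 010101
  pos 5: 101010 XOR 101011 = 000001
  pos 10: 110000 XOR 101011 = 011011
  pos 11: 110110 XOR 101011 = 011101
  pos 12: 111010 XOR 101011 = 010001
Remainder (last 5 bits) = 10001. This is the CRC / FCS.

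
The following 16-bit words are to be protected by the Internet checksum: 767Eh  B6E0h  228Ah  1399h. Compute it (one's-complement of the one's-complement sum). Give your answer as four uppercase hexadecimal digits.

One's-complement addition (fold any carry out of bit 15 back into bit 0):
  0x767E + 0xB6E0 = 0x12D5E → wrap carry → 0x2D5F
  0x2D5F + 0x228A = 0x04FE9
  0x4FE9 + 0x1399 = 0x06382
One's-complement sum = 0x6382.
Checksum = ~0x6382 & 0xFFFF = 0x9C7D.

9C7D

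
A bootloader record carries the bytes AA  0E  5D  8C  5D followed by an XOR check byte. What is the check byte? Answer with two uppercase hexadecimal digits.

XOR the bytes together:
  start with 0xAA
  0xAA ⊕ 0x0E = 0xA4
  0xA4 ⊕ 0x5D = 0xF9
  0xF9 ⊕ 0x8C = 0x75
  0x75 ⊕ 0x5D = 0x28

28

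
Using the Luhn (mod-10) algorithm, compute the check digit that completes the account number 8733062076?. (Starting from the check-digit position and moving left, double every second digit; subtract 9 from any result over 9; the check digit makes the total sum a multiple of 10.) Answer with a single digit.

Partial digits right→left: 6 7 0 2 6 0 3 3 7 8
Double every second digit counting from the check-digit position (so the 1st, 3rd, 5th, ... of the partial from the right).
  doubled (with −9 where >9): 3 0 3 6 5 → sum 17
  kept as-is: 7 2 0 3 8 → sum 20
Total = 17 + 20 = 37.
Check digit = (10 − (37 mod 10)) mod 10 = 3.

3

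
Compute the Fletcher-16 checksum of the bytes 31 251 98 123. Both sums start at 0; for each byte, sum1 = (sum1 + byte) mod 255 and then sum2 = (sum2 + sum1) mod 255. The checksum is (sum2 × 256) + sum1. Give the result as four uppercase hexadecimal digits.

B0F8

Running sums (mod 255):
  after byte 0 (31): sum1=31, sum2=31
  after byte 1 (251): sum1=27, sum2=58
  after byte 2 (98): sum1=125, sum2=183
  after byte 3 (123): sum1=248, sum2=176
Checksum = sum2·256 + sum1 = 176·256 + 248 = 45304 = 0xB0F8.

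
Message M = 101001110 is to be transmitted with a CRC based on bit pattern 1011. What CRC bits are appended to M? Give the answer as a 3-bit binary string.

110

Append 3 zeros: 101001110000. Divide by 1011 (XOR where the leading bit is 1):
  pos 0: 1010 XOR 1011 = 0001
  pos 3: 1011 XOR 1011 = 0000
  pos 7: 1000 XOR 1011 = 0011
Remainder (last 3 bits) = 110. This is the CRC / FCS.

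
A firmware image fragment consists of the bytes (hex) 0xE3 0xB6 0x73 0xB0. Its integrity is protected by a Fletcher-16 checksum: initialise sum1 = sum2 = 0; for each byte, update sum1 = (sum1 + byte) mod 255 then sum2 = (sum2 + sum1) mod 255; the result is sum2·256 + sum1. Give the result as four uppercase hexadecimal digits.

Running sums (mod 255):
  after byte 0 (0xE3): sum1=227, sum2=227
  after byte 1 (0xB6): sum1=154, sum2=126
  after byte 2 (0x73): sum1=14, sum2=140
  after byte 3 (0xB0): sum1=190, sum2=75
Checksum = sum2·256 + sum1 = 75·256 + 190 = 19390 = 0x4BBE.

4BBE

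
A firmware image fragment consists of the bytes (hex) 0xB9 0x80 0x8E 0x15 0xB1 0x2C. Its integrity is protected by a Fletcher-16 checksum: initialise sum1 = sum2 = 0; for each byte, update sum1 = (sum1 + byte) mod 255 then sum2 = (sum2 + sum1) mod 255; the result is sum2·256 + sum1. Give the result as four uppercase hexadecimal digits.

E5BB

Running sums (mod 255):
  after byte 0 (0xB9): sum1=185, sum2=185
  after byte 1 (0x80): sum1=58, sum2=243
  after byte 2 (0x8E): sum1=200, sum2=188
  after byte 3 (0x15): sum1=221, sum2=154
  after byte 4 (0xB1): sum1=143, sum2=42
  after byte 5 (0x2C): sum1=187, sum2=229
Checksum = sum2·256 + sum1 = 229·256 + 187 = 58811 = 0xE5BB.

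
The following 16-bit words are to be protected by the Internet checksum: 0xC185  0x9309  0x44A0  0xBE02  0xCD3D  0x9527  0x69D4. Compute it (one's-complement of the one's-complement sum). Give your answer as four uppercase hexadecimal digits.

One's-complement addition (fold any carry out of bit 15 back into bit 0):
  0xC185 + 0x9309 = 0x1548E → wrap carry → 0x548F
  0x548F + 0x44A0 = 0x0992F
  0x992F + 0xBE02 = 0x15731 → wrap carry → 0x5732
  0x5732 + 0xCD3D = 0x1246F → wrap carry → 0x2470
  0x2470 + 0x9527 = 0x0B997
  0xB997 + 0x69D4 = 0x1236B → wrap carry → 0x236C
One's-complement sum = 0x236C.
Checksum = ~0x236C & 0xFFFF = 0xDC93.

DC93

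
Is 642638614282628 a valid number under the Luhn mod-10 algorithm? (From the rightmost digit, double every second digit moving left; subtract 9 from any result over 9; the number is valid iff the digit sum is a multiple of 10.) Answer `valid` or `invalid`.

invalid

From the right, keep odd positions and double even positions (subtract 9 from any doubled value over 9):
  doubled (positions 2,4,...): 4 4 4 2 7 3 8 → sum 32
  kept (positions 1,3,...): 8 6 8 4 6 3 2 6 → sum 43
Total = 75.
75 mod 10 = 5, so the number is invalid.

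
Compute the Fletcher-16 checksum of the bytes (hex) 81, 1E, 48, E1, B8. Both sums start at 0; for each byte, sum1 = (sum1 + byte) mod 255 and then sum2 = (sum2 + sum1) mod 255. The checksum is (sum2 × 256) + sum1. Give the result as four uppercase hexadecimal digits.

Running sums (mod 255):
  after byte 0 (81): sum1=129, sum2=129
  after byte 1 (1E): sum1=159, sum2=33
  after byte 2 (48): sum1=231, sum2=9
  after byte 3 (E1): sum1=201, sum2=210
  after byte 4 (B8): sum1=130, sum2=85
Checksum = sum2·256 + sum1 = 85·256 + 130 = 21890 = 0x5582.

5582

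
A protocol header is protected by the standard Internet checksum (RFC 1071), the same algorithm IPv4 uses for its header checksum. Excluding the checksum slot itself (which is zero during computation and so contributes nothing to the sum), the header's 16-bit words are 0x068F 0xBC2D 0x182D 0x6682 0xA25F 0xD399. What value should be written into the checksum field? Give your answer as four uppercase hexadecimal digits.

489A

One's-complement addition (fold any carry out of bit 15 back into bit 0):
  0x068F + 0xBC2D = 0x0C2BC
  0xC2BC + 0x182D = 0x0DAE9
  0xDAE9 + 0x6682 = 0x1416B → wrap carry → 0x416C
  0x416C + 0xA25F = 0x0E3CB
  0xE3CB + 0xD399 = 0x1B764 → wrap carry → 0xB765
One's-complement sum = 0xB765.
Checksum = ~0xB765 & 0xFFFF = 0x489A.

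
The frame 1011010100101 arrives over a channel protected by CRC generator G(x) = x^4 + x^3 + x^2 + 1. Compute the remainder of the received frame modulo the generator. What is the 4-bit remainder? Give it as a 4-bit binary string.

1000

Modulo-2 division of 1011010100101 by 11101:
  pos 0: 10110 XOR 11101 = 01011
  pos 1: 10111 XOR 11101 = 01010
  pos 2: 10100 XOR 11101 = 01001
  pos 3: 10011 XOR 11101 = 01110
  pos 4: 11100 XOR 11101 = 00001
  pos 8: 10101 XOR 11101 = 01000
Remainder = 1000 (nonzero — an error is detected).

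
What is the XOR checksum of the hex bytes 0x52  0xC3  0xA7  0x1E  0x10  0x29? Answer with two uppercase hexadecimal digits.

11

XOR the bytes together:
  start with 0x52
  0x52 ⊕ 0xC3 = 0x91
  0x91 ⊕ 0xA7 = 0x36
  0x36 ⊕ 0x1E = 0x28
  0x28 ⊕ 0x10 = 0x38
  0x38 ⊕ 0x29 = 0x11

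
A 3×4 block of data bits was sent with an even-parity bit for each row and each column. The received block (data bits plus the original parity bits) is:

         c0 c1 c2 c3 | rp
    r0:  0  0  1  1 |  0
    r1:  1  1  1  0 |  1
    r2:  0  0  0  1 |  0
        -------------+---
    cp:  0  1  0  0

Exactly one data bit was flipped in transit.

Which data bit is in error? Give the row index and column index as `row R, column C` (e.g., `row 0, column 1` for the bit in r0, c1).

Recompute each row's even parity and compare to rp:
  r0: data parity 0, sent rp 0 → ok
  r1: data parity 1, sent rp 1 → ok
  r2: data parity 1, sent rp 0 → mismatch
Recompute each column's even parity and compare to cp:
  c0: data parity 1, sent cp 0 → mismatch
  c1: data parity 1, sent cp 1 → ok
  c2: data parity 0, sent cp 0 → ok
  c3: data parity 0, sent cp 0 → ok
Exactly one row (r2) and one column (c0) fail → the flipped bit is at their intersection.

row 2, column 0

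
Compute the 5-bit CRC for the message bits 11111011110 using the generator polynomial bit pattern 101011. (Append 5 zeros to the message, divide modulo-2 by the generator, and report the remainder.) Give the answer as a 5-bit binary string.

11111

Append 5 zeros: 1111101111000000. Divide by 101011 (XOR where the leading bit is 1):
  pos 0: 111110 XOR 101011 = 010101
  pos 1: 101011 XOR 101011 = 000000
  pos 7: 111000 XOR 101011 = 010011
  pos 8: 100110 XOR 101011 = 001101
  pos 10: 110100 XOR 101011 = 011111
Remainder (last 5 bits) = 11111. This is the CRC / FCS.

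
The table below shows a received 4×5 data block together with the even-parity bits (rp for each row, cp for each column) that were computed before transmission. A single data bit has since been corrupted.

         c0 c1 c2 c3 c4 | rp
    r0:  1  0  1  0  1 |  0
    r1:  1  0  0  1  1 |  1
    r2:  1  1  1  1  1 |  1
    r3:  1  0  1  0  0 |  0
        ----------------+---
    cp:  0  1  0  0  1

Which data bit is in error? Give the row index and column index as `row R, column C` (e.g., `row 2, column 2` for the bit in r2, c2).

Recompute each row's even parity and compare to rp:
  r0: data parity 1, sent rp 0 → mismatch
  r1: data parity 1, sent rp 1 → ok
  r2: data parity 1, sent rp 1 → ok
  r3: data parity 0, sent rp 0 → ok
Recompute each column's even parity and compare to cp:
  c0: data parity 0, sent cp 0 → ok
  c1: data parity 1, sent cp 1 → ok
  c2: data parity 1, sent cp 0 → mismatch
  c3: data parity 0, sent cp 0 → ok
  c4: data parity 1, sent cp 1 → ok
Exactly one row (r0) and one column (c2) fail → the flipped bit is at their intersection.

row 0, column 2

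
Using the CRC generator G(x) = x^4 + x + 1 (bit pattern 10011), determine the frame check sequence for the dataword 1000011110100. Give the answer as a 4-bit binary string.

Append 4 zeros: 10000111101000000. Divide by 10011 (XOR where the leading bit is 1):
  pos 0: 10000 XOR 10011 = 00011
  pos 3: 11111 XOR 10011 = 01100
  pos 4: 11001 XOR 10011 = 01010
  pos 5: 10100 XOR 10011 = 00111
  pos 7: 11110 XOR 10011 = 01101
  pos 8: 11010 XOR 10011 = 01001
  pos 9: 10010 XOR 10011 = 00001
Remainder (last 4 bits) = 1000. This is the CRC / FCS.

1000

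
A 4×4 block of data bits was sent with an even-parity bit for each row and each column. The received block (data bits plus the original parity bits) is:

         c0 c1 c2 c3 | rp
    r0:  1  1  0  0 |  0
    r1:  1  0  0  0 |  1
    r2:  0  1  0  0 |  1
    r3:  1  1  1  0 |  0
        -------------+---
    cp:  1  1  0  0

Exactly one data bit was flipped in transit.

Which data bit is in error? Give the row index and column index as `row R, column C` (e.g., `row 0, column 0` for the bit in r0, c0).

Recompute each row's even parity and compare to rp:
  r0: data parity 0, sent rp 0 → ok
  r1: data parity 1, sent rp 1 → ok
  r2: data parity 1, sent rp 1 → ok
  r3: data parity 1, sent rp 0 → mismatch
Recompute each column's even parity and compare to cp:
  c0: data parity 1, sent cp 1 → ok
  c1: data parity 1, sent cp 1 → ok
  c2: data parity 1, sent cp 0 → mismatch
  c3: data parity 0, sent cp 0 → ok
Exactly one row (r3) and one column (c2) fail → the flipped bit is at their intersection.

row 3, column 2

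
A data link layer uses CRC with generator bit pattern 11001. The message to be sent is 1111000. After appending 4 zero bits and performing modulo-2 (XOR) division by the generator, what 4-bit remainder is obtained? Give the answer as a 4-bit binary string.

0110

Append 4 zeros: 11110000000. Divide by 11001 (XOR where the leading bit is 1):
  pos 0: 11110 XOR 11001 = 00111
  pos 2: 11100 XOR 11001 = 00101
  pos 4: 10100 XOR 11001 = 01101
  pos 5: 11010 XOR 11001 = 00011
Remainder (last 4 bits) = 0110. This is the CRC / FCS.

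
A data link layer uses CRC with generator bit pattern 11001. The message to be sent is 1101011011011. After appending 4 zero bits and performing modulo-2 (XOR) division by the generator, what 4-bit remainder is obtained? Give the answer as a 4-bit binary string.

1001

Append 4 zeros: 11010110110110000. Divide by 11001 (XOR where the leading bit is 1):
  pos 0: 11010 XOR 11001 = 00011
  pos 3: 11110 XOR 11001 = 00111
  pos 5: 11111 XOR 11001 = 00110
  pos 7: 11001 XOR 11001 = 00000
  pos 12: 10000 XOR 11001 = 01001
Remainder (last 4 bits) = 1001. This is the CRC / FCS.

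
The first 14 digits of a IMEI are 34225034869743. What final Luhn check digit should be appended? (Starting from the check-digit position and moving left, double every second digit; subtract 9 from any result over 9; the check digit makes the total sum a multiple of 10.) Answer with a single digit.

Partial digits right→left: 3 4 7 9 6 8 4 3 0 5 2 2 4 3
Double every second digit counting from the check-digit position (so the 1st, 3rd, 5th, ... of the partial from the right).
  doubled (with −9 where >9): 6 5 3 8 0 4 8 → sum 34
  kept as-is: 4 9 8 3 5 2 3 → sum 34
Total = 34 + 34 = 68.
Check digit = (10 − (68 mod 10)) mod 10 = 2.

2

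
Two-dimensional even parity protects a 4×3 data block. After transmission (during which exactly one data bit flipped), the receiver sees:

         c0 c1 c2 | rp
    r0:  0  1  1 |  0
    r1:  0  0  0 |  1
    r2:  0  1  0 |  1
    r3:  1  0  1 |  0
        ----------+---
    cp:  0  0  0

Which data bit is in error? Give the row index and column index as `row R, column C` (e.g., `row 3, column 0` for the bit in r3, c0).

Recompute each row's even parity and compare to rp:
  r0: data parity 0, sent rp 0 → ok
  r1: data parity 0, sent rp 1 → mismatch
  r2: data parity 1, sent rp 1 → ok
  r3: data parity 0, sent rp 0 → ok
Recompute each column's even parity and compare to cp:
  c0: data parity 1, sent cp 0 → mismatch
  c1: data parity 0, sent cp 0 → ok
  c2: data parity 0, sent cp 0 → ok
Exactly one row (r1) and one column (c0) fail → the flipped bit is at their intersection.

row 1, column 0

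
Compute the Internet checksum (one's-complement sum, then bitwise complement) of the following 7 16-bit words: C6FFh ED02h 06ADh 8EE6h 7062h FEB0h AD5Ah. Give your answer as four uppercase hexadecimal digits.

One's-complement addition (fold any carry out of bit 15 back into bit 0):
  0xC6FF + 0xED02 = 0x1B401 → wrap carry → 0xB402
  0xB402 + 0x06AD = 0x0BAAF
  0xBAAF + 0x8EE6 = 0x14995 → wrap carry → 0x4996
  0x4996 + 0x7062 = 0x0B9F8
  0xB9F8 + 0xFEB0 = 0x1B8A8 → wrap carry → 0xB8A9
  0xB8A9 + 0xAD5A = 0x16603 → wrap carry → 0x6604
One's-complement sum = 0x6604.
Checksum = ~0x6604 & 0xFFFF = 0x99FB.

99FB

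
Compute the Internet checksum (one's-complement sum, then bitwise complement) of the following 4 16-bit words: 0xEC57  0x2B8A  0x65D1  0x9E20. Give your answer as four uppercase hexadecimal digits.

One's-complement addition (fold any carry out of bit 15 back into bit 0):
  0xEC57 + 0x2B8A = 0x117E1 → wrap carry → 0x17E2
  0x17E2 + 0x65D1 = 0x07DB3
  0x7DB3 + 0x9E20 = 0x11BD3 → wrap carry → 0x1BD4
One's-complement sum = 0x1BD4.
Checksum = ~0x1BD4 & 0xFFFF = 0xE42B.

E42B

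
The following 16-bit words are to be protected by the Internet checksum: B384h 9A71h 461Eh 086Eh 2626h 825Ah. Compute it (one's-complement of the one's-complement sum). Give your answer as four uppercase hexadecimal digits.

BAFC

One's-complement addition (fold any carry out of bit 15 back into bit 0):
  0xB384 + 0x9A71 = 0x14DF5 → wrap carry → 0x4DF6
  0x4DF6 + 0x461E = 0x09414
  0x9414 + 0x086E = 0x09C82
  0x9C82 + 0x2626 = 0x0C2A8
  0xC2A8 + 0x825A = 0x14502 → wrap carry → 0x4503
One's-complement sum = 0x4503.
Checksum = ~0x4503 & 0xFFFF = 0xBAFC.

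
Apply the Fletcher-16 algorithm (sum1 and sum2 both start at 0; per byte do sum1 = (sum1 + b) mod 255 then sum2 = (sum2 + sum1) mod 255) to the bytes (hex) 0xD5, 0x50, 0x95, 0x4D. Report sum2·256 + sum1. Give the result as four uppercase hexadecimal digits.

C009

Running sums (mod 255):
  after byte 0 (0xD5): sum1=213, sum2=213
  after byte 1 (0x50): sum1=38, sum2=251
  after byte 2 (0x95): sum1=187, sum2=183
  after byte 3 (0x4D): sum1=9, sum2=192
Checksum = sum2·256 + sum1 = 192·256 + 9 = 49161 = 0xC009.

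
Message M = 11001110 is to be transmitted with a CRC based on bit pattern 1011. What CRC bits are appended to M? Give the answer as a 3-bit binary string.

011

Append 3 zeros: 11001110000. Divide by 1011 (XOR where the leading bit is 1):
  pos 0: 1100 XOR 1011 = 0111
  pos 1: 1111 XOR 1011 = 0100
  pos 2: 1001 XOR 1011 = 0010
  pos 4: 1010 XOR 1011 = 0001
  pos 7: 1000 XOR 1011 = 0011
Remainder (last 3 bits) = 011. This is the CRC / FCS.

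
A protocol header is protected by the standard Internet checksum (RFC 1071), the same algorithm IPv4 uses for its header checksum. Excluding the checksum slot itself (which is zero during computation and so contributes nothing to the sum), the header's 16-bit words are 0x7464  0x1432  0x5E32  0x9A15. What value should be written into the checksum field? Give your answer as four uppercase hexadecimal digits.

One's-complement addition (fold any carry out of bit 15 back into bit 0):
  0x7464 + 0x1432 = 0x08896
  0x8896 + 0x5E32 = 0x0E6C8
  0xE6C8 + 0x9A15 = 0x180DD → wrap carry → 0x80DE
One's-complement sum = 0x80DE.
Checksum = ~0x80DE & 0xFFFF = 0x7F21.

7F21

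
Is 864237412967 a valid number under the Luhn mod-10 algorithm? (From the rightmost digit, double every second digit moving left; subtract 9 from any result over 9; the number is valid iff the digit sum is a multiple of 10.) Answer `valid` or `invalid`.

invalid

From the right, keep odd positions and double even positions (subtract 9 from any doubled value over 9):
  doubled (positions 2,4,...): 3 4 8 6 8 7 → sum 36
  kept (positions 1,3,...): 7 9 1 7 2 6 → sum 32
Total = 68.
68 mod 10 = 8, so the number is invalid.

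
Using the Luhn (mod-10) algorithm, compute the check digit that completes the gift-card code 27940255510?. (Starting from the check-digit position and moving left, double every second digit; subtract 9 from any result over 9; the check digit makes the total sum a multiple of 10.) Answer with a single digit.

6

Partial digits right→left: 0 1 5 5 5 2 0 4 9 7 2
Double every second digit counting from the check-digit position (so the 1st, 3rd, 5th, ... of the partial from the right).
  doubled (with −9 where >9): 0 1 1 0 9 4 → sum 15
  kept as-is: 1 5 2 4 7 → sum 19
Total = 15 + 19 = 34.
Check digit = (10 − (34 mod 10)) mod 10 = 6.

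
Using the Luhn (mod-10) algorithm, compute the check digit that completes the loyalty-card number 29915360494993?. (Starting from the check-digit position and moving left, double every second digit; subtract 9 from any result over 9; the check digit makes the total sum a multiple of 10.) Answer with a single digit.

0

Partial digits right→left: 3 9 9 4 9 4 0 6 3 5 1 9 9 2
Double every second digit counting from the check-digit position (so the 1st, 3rd, 5th, ... of the partial from the right).
  doubled (with −9 where >9): 6 9 9 0 6 2 9 → sum 41
  kept as-is: 9 4 4 6 5 9 2 → sum 39
Total = 41 + 39 = 80.
Check digit = (10 − (80 mod 10)) mod 10 = 0.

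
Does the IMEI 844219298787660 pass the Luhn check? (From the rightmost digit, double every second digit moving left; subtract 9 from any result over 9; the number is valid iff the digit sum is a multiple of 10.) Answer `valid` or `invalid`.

From the right, keep odd positions and double even positions (subtract 9 from any doubled value over 9):
  doubled (positions 2,4,...): 3 5 5 9 9 4 8 → sum 43
  kept (positions 1,3,...): 0 6 8 8 2 1 4 8 → sum 37
Total = 80.
80 mod 10 = 0, so the number is valid.

valid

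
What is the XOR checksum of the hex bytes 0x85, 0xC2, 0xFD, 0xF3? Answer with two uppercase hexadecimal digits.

XOR the bytes together:
  start with 0x85
  0x85 ⊕ 0xC2 = 0x47
  0x47 ⊕ 0xFD = 0xBA
  0xBA ⊕ 0xF3 = 0x49

49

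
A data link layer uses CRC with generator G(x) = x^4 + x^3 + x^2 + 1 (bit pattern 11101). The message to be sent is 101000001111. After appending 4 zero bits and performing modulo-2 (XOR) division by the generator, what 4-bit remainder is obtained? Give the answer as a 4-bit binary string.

Append 4 zeros: 1010000011110000. Divide by 11101 (XOR where the leading bit is 1):
  pos 0: 10100 XOR 11101 = 01001
  pos 1: 10010 XOR 11101 = 01111
  pos 2: 11110 XOR 11101 = 00011
  pos 5: 11011 XOR 11101 = 00110
  pos 7: 11011 XOR 11101 = 00110
  pos 9: 11000 XOR 11101 = 00101
  pos 11: 10100 XOR 11101 = 01001
Remainder (last 4 bits) = 1001. This is the CRC / FCS.

1001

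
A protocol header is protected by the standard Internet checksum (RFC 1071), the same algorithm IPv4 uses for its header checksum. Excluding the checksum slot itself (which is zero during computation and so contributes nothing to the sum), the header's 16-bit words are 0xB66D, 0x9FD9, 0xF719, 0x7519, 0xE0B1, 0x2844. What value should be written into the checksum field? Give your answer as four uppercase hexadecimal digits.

One's-complement addition (fold any carry out of bit 15 back into bit 0):
  0xB66D + 0x9FD9 = 0x15646 → wrap carry → 0x5647
  0x5647 + 0xF719 = 0x14D60 → wrap carry → 0x4D61
  0x4D61 + 0x7519 = 0x0C27A
  0xC27A + 0xE0B1 = 0x1A32B → wrap carry → 0xA32C
  0xA32C + 0x2844 = 0x0CB70
One's-complement sum = 0xCB70.
Checksum = ~0xCB70 & 0xFFFF = 0x348F.

348F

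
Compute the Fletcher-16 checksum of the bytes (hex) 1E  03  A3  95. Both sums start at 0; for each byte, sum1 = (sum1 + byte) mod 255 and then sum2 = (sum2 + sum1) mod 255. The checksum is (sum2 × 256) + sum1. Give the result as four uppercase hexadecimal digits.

5E5A

Running sums (mod 255):
  after byte 0 (1E): sum1=30, sum2=30
  after byte 1 (03): sum1=33, sum2=63
  after byte 2 (A3): sum1=196, sum2=4
  after byte 3 (95): sum1=90, sum2=94
Checksum = sum2·256 + sum1 = 94·256 + 90 = 24154 = 0x5E5A.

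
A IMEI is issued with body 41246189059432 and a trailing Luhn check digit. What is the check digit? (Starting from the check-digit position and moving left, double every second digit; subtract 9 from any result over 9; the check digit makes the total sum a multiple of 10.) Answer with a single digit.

Partial digits right→left: 2 3 4 9 5 0 9 8 1 6 4 2 1 4
Double every second digit counting from the check-digit position (so the 1st, 3rd, 5th, ... of the partial from the right).
  doubled (with −9 where >9): 4 8 1 9 2 8 2 → sum 34
  kept as-is: 3 9 0 8 6 2 4 → sum 32
Total = 34 + 32 = 66.
Check digit = (10 − (66 mod 10)) mod 10 = 4.

4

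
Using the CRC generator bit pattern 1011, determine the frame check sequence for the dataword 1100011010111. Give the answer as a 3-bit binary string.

111

Append 3 zeros: 1100011010111000. Divide by 1011 (XOR where the leading bit is 1):
  pos 0: 1100 XOR 1011 = 0111
  pos 1: 1110 XOR 1011 = 0101
  pos 2: 1011 XOR 1011 = 0000
  pos 6: 1010 XOR 1011 = 0001
  pos 9: 1111 XOR 1011 = 0100
  pos 10: 1000 XOR 1011 = 0011
  pos 12: 1100 XOR 1011 = 0111
Remainder (last 3 bits) = 111. This is the CRC / FCS.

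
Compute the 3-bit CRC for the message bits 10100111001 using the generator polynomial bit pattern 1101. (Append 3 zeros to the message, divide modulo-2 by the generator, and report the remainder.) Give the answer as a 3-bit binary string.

Append 3 zeros: 10100111001000. Divide by 1101 (XOR where the leading bit is 1):
  pos 0: 1010 XOR 1101 = 0111
  pos 1: 1110 XOR 1101 = 0011
  pos 3: 1111 XOR 1101 = 0010
  pos 5: 1010 XOR 1101 = 0111
  pos 6: 1110 XOR 1101 = 0011
  pos 8: 1110 XOR 1101 = 0011
  pos 10: 1100 XOR 1101 = 0001
Remainder (last 3 bits) = 001. This is the CRC / FCS.

001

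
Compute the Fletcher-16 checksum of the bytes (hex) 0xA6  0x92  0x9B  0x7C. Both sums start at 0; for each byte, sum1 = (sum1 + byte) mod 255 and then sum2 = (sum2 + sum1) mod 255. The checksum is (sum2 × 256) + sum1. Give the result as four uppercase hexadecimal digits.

Running sums (mod 255):
  after byte 0 (0xA6): sum1=166, sum2=166
  after byte 1 (0x92): sum1=57, sum2=223
  after byte 2 (0x9B): sum1=212, sum2=180
  after byte 3 (0x7C): sum1=81, sum2=6
Checksum = sum2·256 + sum1 = 6·256 + 81 = 1617 = 0x0651.

0651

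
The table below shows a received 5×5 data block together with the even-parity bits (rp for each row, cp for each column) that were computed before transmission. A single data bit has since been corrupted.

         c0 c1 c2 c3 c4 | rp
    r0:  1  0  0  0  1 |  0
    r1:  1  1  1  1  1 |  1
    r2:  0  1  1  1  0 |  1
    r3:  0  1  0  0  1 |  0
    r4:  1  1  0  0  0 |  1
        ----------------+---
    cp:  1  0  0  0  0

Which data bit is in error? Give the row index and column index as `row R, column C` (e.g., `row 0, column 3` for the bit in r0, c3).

Recompute each row's even parity and compare to rp:
  r0: data parity 0, sent rp 0 → ok
  r1: data parity 1, sent rp 1 → ok
  r2: data parity 1, sent rp 1 → ok
  r3: data parity 0, sent rp 0 → ok
  r4: data parity 0, sent rp 1 → mismatch
Recompute each column's even parity and compare to cp:
  c0: data parity 1, sent cp 1 → ok
  c1: data parity 0, sent cp 0 → ok
  c2: data parity 0, sent cp 0 → ok
  c3: data parity 0, sent cp 0 → ok
  c4: data parity 1, sent cp 0 → mismatch
Exactly one row (r4) and one column (c4) fail → the flipped bit is at their intersection.

row 4, column 4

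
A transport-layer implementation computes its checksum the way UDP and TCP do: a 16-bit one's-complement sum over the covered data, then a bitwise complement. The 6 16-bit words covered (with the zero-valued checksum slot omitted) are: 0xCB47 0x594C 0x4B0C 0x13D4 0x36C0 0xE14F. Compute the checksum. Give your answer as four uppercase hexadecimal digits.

One's-complement addition (fold any carry out of bit 15 back into bit 0):
  0xCB47 + 0x594C = 0x12493 → wrap carry → 0x2494
  0x2494 + 0x4B0C = 0x06FA0
  0x6FA0 + 0x13D4 = 0x08374
  0x8374 + 0x36C0 = 0x0BA34
  0xBA34 + 0xE14F = 0x19B83 → wrap carry → 0x9B84
One's-complement sum = 0x9B84.
Checksum = ~0x9B84 & 0xFFFF = 0x647B.

647B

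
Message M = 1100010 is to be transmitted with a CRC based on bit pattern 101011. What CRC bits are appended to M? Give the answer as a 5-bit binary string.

Append 5 zeros: 110001000000. Divide by 101011 (XOR where the leading bit is 1):
  pos 0: 110001 XOR 101011 = 011010
  pos 1: 110100 XOR 101011 = 011111
  pos 2: 111110 XOR 101011 = 010101
  pos 3: 101010 XOR 101011 = 000001
Remainder (last 5 bits) = 01000. This is the CRC / FCS.

01000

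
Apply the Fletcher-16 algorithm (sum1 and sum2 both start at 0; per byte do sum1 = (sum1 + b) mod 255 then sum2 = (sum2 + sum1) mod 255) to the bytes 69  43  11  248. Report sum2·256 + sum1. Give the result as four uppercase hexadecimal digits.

A574

Running sums (mod 255):
  after byte 0 (69): sum1=69, sum2=69
  after byte 1 (43): sum1=112, sum2=181
  after byte 2 (11): sum1=123, sum2=49
  after byte 3 (248): sum1=116, sum2=165
Checksum = sum2·256 + sum1 = 165·256 + 116 = 42356 = 0xA574.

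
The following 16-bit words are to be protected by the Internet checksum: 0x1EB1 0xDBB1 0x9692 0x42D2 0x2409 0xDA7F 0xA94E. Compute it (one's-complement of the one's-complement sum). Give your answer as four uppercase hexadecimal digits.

One's-complement addition (fold any carry out of bit 15 back into bit 0):
  0x1EB1 + 0xDBB1 = 0x0FA62
  0xFA62 + 0x9692 = 0x190F4 → wrap carry → 0x90F5
  0x90F5 + 0x42D2 = 0x0D3C7
  0xD3C7 + 0x2409 = 0x0F7D0
  0xF7D0 + 0xDA7F = 0x1D24F → wrap carry → 0xD250
  0xD250 + 0xA94E = 0x17B9E → wrap carry → 0x7B9F
One's-complement sum = 0x7B9F.
Checksum = ~0x7B9F & 0xFFFF = 0x8460.

8460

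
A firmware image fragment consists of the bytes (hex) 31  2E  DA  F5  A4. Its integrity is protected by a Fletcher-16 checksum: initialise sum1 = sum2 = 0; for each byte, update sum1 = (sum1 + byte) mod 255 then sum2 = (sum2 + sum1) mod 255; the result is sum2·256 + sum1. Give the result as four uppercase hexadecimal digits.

Running sums (mod 255):
  after byte 0 (31): sum1=49, sum2=49
  after byte 1 (2E): sum1=95, sum2=144
  after byte 2 (DA): sum1=58, sum2=202
  after byte 3 (F5): sum1=48, sum2=250
  after byte 4 (A4): sum1=212, sum2=207
Checksum = sum2·256 + sum1 = 207·256 + 212 = 53204 = 0xCFD4.

CFD4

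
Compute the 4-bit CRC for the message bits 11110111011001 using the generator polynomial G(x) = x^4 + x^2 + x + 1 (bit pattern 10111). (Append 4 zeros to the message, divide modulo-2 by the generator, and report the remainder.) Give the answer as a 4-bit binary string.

1010

Append 4 zeros: 111101110110010000. Divide by 10111 (XOR where the leading bit is 1):
  pos 0: 11110 XOR 10111 = 01001
  pos 1: 10011 XOR 10111 = 00100
  pos 3: 10011 XOR 10111 = 00100
  pos 5: 10001 XOR 10111 = 00110
  pos 7: 11010 XOR 10111 = 01101
  pos 8: 11010 XOR 10111 = 01101
  pos 9: 11011 XOR 10111 = 01100
  pos 10: 11000 XOR 10111 = 01111
  pos 11: 11110 XOR 10111 = 01001
  pos 12: 10010 XOR 10111 = 00101
Remainder (last 4 bits) = 1010. This is the CRC / FCS.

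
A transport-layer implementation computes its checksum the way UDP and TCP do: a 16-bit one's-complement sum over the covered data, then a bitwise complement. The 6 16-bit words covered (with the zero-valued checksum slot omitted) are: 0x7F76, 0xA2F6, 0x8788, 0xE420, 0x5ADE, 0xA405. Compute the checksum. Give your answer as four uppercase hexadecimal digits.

One's-complement addition (fold any carry out of bit 15 back into bit 0):
  0x7F76 + 0xA2F6 = 0x1226C → wrap carry → 0x226D
  0x226D + 0x8788 = 0x0A9F5
  0xA9F5 + 0xE420 = 0x18E15 → wrap carry → 0x8E16
  0x8E16 + 0x5ADE = 0x0E8F4
  0xE8F4 + 0xA405 = 0x18CF9 → wrap carry → 0x8CFA
One's-complement sum = 0x8CFA.
Checksum = ~0x8CFA & 0xFFFF = 0x7305.

7305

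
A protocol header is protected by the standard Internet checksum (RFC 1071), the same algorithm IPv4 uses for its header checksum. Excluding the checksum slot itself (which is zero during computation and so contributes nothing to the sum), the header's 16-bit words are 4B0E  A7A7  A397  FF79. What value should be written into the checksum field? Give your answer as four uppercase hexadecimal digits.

6A38

One's-complement addition (fold any carry out of bit 15 back into bit 0):
  0x4B0E + 0xA7A7 = 0x0F2B5
  0xF2B5 + 0xA397 = 0x1964C → wrap carry → 0x964D
  0x964D + 0xFF79 = 0x195C6 → wrap carry → 0x95C7
One's-complement sum = 0x95C7.
Checksum = ~0x95C7 & 0xFFFF = 0x6A38.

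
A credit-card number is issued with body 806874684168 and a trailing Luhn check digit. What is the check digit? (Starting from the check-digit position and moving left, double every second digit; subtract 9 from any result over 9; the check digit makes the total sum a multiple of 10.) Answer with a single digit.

Partial digits right→left: 8 6 1 4 8 6 4 7 8 6 0 8
Double every second digit counting from the check-digit position (so the 1st, 3rd, 5th, ... of the partial from the right).
  doubled (with −9 where >9): 7 2 7 8 7 0 → sum 31
  kept as-is: 6 4 6 7 6 8 → sum 37
Total = 31 + 37 = 68.
Check digit = (10 − (68 mod 10)) mod 10 = 2.

2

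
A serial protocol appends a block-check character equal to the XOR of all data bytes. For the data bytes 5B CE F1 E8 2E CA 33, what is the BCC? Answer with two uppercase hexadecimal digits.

XOR the bytes together:
  start with 0x5B
  0x5B ⊕ 0xCE = 0x95
  0x95 ⊕ 0xF1 = 0x64
  0x64 ⊕ 0xE8 = 0x8C
  0x8C ⊕ 0x2E = 0xA2
  0xA2 ⊕ 0xCA = 0x68
  0x68 ⊕ 0x33 = 0x5B

5B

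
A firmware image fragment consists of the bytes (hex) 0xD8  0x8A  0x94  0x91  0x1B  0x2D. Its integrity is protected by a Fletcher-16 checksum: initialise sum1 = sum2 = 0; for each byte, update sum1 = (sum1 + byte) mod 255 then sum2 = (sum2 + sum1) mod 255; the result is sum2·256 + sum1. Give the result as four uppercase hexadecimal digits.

Running sums (mod 255):
  after byte 0 (0xD8): sum1=216, sum2=216
  after byte 1 (0x8A): sum1=99, sum2=60
  after byte 2 (0x94): sum1=247, sum2=52
  after byte 3 (0x91): sum1=137, sum2=189
  after byte 4 (0x1B): sum1=164, sum2=98
  after byte 5 (0x2D): sum1=209, sum2=52
Checksum = sum2·256 + sum1 = 52·256 + 209 = 13521 = 0x34D1.

34D1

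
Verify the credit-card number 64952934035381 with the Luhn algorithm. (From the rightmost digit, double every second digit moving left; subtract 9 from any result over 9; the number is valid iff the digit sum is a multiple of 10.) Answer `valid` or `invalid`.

invalid

From the right, keep odd positions and double even positions (subtract 9 from any doubled value over 9):
  doubled (positions 2,4,...): 7 1 0 6 4 9 3 → sum 30
  kept (positions 1,3,...): 1 3 3 4 9 5 4 → sum 29
Total = 59.
59 mod 10 = 9, so the number is invalid.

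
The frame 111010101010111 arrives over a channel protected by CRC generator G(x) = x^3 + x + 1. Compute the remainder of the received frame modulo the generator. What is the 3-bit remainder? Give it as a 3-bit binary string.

110

Modulo-2 division of 111010101010111 by 1011:
  pos 0: 1110 XOR 1011 = 0101
  pos 1: 1011 XOR 1011 = 0000
  pos 6: 1010 XOR 1011 = 0001
  pos 9: 1101 XOR 1011 = 0110
  pos 10: 1101 XOR 1011 = 0110
  pos 11: 1101 XOR 1011 = 0110
Remainder = 110 (nonzero — an error is detected).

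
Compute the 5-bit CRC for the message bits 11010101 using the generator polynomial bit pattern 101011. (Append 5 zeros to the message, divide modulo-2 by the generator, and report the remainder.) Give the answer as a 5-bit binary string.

Append 5 zeros: 1101010100000. Divide by 101011 (XOR where the leading bit is 1):
  pos 0: 110101 XOR 101011 = 011110
  pos 1: 111100 XOR 101011 = 010111
  pos 2: 101111 XOR 101011 = 000100
  pos 5: 100000 XOR 101011 = 001011
  pos 7: 101100 XOR 101011 = 000111
Remainder (last 5 bits) = 00111. This is the CRC / FCS.

00111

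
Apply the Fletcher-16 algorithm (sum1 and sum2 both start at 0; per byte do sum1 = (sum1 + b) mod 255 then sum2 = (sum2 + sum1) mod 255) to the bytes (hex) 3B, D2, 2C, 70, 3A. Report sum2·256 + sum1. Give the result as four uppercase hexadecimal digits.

13E4

Running sums (mod 255):
  after byte 0 (3B): sum1=59, sum2=59
  after byte 1 (D2): sum1=14, sum2=73
  after byte 2 (2C): sum1=58, sum2=131
  after byte 3 (70): sum1=170, sum2=46
  after byte 4 (3A): sum1=228, sum2=19
Checksum = sum2·256 + sum1 = 19·256 + 228 = 5092 = 0x13E4.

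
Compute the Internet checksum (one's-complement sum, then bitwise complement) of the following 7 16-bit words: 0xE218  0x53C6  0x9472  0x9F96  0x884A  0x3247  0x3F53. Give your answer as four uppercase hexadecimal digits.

9C32

One's-complement addition (fold any carry out of bit 15 back into bit 0):
  0xE218 + 0x53C6 = 0x135DE → wrap carry → 0x35DF
  0x35DF + 0x9472 = 0x0CA51
  0xCA51 + 0x9F96 = 0x169E7 → wrap carry → 0x69E8
  0x69E8 + 0x884A = 0x0F232
  0xF232 + 0x3247 = 0x12479 → wrap carry → 0x247A
  0x247A + 0x3F53 = 0x063CD
One's-complement sum = 0x63CD.
Checksum = ~0x63CD & 0xFFFF = 0x9C32.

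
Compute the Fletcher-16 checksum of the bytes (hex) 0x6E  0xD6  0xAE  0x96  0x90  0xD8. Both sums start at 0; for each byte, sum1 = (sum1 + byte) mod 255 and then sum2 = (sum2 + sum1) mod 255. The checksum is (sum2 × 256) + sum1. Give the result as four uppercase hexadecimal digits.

41F3

Running sums (mod 255):
  after byte 0 (0x6E): sum1=110, sum2=110
  after byte 1 (0xD6): sum1=69, sum2=179
  after byte 2 (0xAE): sum1=243, sum2=167
  after byte 3 (0x96): sum1=138, sum2=50
  after byte 4 (0x90): sum1=27, sum2=77
  after byte 5 (0xD8): sum1=243, sum2=65
Checksum = sum2·256 + sum1 = 65·256 + 243 = 16883 = 0x41F3.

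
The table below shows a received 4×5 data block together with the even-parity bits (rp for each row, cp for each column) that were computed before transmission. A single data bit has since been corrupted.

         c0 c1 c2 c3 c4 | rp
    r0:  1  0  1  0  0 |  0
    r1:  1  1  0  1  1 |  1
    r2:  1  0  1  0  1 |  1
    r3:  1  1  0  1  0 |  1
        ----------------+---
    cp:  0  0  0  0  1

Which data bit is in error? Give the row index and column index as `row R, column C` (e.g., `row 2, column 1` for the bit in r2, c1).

row 1, column 4

Recompute each row's even parity and compare to rp:
  r0: data parity 0, sent rp 0 → ok
  r1: data parity 0, sent rp 1 → mismatch
  r2: data parity 1, sent rp 1 → ok
  r3: data parity 1, sent rp 1 → ok
Recompute each column's even parity and compare to cp:
  c0: data parity 0, sent cp 0 → ok
  c1: data parity 0, sent cp 0 → ok
  c2: data parity 0, sent cp 0 → ok
  c3: data parity 0, sent cp 0 → ok
  c4: data parity 0, sent cp 1 → mismatch
Exactly one row (r1) and one column (c4) fail → the flipped bit is at their intersection.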